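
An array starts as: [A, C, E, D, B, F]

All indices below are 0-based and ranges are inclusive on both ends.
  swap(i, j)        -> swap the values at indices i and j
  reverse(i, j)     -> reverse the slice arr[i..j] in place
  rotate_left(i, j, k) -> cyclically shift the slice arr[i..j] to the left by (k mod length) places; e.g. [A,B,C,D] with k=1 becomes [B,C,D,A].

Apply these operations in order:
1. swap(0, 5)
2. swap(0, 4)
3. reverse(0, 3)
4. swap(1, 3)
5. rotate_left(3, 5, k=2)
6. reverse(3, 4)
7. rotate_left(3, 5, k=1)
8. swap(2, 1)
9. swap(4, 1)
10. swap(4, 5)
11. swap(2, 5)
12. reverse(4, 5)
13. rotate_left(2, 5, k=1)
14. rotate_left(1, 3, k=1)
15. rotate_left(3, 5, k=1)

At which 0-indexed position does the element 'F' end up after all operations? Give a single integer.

Answer: 5

Derivation:
After 1 (swap(0, 5)): [F, C, E, D, B, A]
After 2 (swap(0, 4)): [B, C, E, D, F, A]
After 3 (reverse(0, 3)): [D, E, C, B, F, A]
After 4 (swap(1, 3)): [D, B, C, E, F, A]
After 5 (rotate_left(3, 5, k=2)): [D, B, C, A, E, F]
After 6 (reverse(3, 4)): [D, B, C, E, A, F]
After 7 (rotate_left(3, 5, k=1)): [D, B, C, A, F, E]
After 8 (swap(2, 1)): [D, C, B, A, F, E]
After 9 (swap(4, 1)): [D, F, B, A, C, E]
After 10 (swap(4, 5)): [D, F, B, A, E, C]
After 11 (swap(2, 5)): [D, F, C, A, E, B]
After 12 (reverse(4, 5)): [D, F, C, A, B, E]
After 13 (rotate_left(2, 5, k=1)): [D, F, A, B, E, C]
After 14 (rotate_left(1, 3, k=1)): [D, A, B, F, E, C]
After 15 (rotate_left(3, 5, k=1)): [D, A, B, E, C, F]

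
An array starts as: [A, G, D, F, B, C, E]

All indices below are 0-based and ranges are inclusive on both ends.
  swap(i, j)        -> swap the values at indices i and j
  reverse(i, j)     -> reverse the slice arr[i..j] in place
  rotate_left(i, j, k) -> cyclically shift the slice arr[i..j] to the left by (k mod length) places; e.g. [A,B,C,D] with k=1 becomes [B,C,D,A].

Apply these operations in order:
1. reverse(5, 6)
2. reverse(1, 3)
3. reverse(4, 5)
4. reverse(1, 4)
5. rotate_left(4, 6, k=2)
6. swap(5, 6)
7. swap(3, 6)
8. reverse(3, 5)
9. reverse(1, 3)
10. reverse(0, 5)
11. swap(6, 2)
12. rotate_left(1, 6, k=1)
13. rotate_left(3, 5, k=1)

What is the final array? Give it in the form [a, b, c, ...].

After 1 (reverse(5, 6)): [A, G, D, F, B, E, C]
After 2 (reverse(1, 3)): [A, F, D, G, B, E, C]
After 3 (reverse(4, 5)): [A, F, D, G, E, B, C]
After 4 (reverse(1, 4)): [A, E, G, D, F, B, C]
After 5 (rotate_left(4, 6, k=2)): [A, E, G, D, C, F, B]
After 6 (swap(5, 6)): [A, E, G, D, C, B, F]
After 7 (swap(3, 6)): [A, E, G, F, C, B, D]
After 8 (reverse(3, 5)): [A, E, G, B, C, F, D]
After 9 (reverse(1, 3)): [A, B, G, E, C, F, D]
After 10 (reverse(0, 5)): [F, C, E, G, B, A, D]
After 11 (swap(6, 2)): [F, C, D, G, B, A, E]
After 12 (rotate_left(1, 6, k=1)): [F, D, G, B, A, E, C]
After 13 (rotate_left(3, 5, k=1)): [F, D, G, A, E, B, C]

Answer: [F, D, G, A, E, B, C]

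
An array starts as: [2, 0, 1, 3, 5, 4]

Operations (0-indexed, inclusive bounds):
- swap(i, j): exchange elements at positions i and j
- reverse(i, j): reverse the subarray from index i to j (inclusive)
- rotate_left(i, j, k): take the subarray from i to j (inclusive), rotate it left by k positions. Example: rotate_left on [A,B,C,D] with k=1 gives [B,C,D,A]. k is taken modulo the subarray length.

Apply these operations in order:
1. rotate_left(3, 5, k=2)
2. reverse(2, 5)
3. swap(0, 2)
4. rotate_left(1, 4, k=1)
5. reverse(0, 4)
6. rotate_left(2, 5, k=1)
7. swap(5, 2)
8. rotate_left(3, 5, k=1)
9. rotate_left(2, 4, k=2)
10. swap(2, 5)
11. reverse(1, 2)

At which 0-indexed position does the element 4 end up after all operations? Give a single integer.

Answer: 2

Derivation:
After 1 (rotate_left(3, 5, k=2)): [2, 0, 1, 4, 3, 5]
After 2 (reverse(2, 5)): [2, 0, 5, 3, 4, 1]
After 3 (swap(0, 2)): [5, 0, 2, 3, 4, 1]
After 4 (rotate_left(1, 4, k=1)): [5, 2, 3, 4, 0, 1]
After 5 (reverse(0, 4)): [0, 4, 3, 2, 5, 1]
After 6 (rotate_left(2, 5, k=1)): [0, 4, 2, 5, 1, 3]
After 7 (swap(5, 2)): [0, 4, 3, 5, 1, 2]
After 8 (rotate_left(3, 5, k=1)): [0, 4, 3, 1, 2, 5]
After 9 (rotate_left(2, 4, k=2)): [0, 4, 2, 3, 1, 5]
After 10 (swap(2, 5)): [0, 4, 5, 3, 1, 2]
After 11 (reverse(1, 2)): [0, 5, 4, 3, 1, 2]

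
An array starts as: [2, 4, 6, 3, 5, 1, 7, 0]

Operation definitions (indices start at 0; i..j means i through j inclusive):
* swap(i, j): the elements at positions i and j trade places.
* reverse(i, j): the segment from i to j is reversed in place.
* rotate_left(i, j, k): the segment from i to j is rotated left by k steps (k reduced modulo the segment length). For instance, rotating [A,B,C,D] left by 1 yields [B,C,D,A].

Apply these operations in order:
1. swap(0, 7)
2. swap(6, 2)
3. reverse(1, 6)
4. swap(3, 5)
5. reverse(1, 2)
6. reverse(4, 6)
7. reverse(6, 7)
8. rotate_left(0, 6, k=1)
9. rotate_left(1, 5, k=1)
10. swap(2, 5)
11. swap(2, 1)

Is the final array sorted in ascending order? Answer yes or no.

Answer: no

Derivation:
After 1 (swap(0, 7)): [0, 4, 6, 3, 5, 1, 7, 2]
After 2 (swap(6, 2)): [0, 4, 7, 3, 5, 1, 6, 2]
After 3 (reverse(1, 6)): [0, 6, 1, 5, 3, 7, 4, 2]
After 4 (swap(3, 5)): [0, 6, 1, 7, 3, 5, 4, 2]
After 5 (reverse(1, 2)): [0, 1, 6, 7, 3, 5, 4, 2]
After 6 (reverse(4, 6)): [0, 1, 6, 7, 4, 5, 3, 2]
After 7 (reverse(6, 7)): [0, 1, 6, 7, 4, 5, 2, 3]
After 8 (rotate_left(0, 6, k=1)): [1, 6, 7, 4, 5, 2, 0, 3]
After 9 (rotate_left(1, 5, k=1)): [1, 7, 4, 5, 2, 6, 0, 3]
After 10 (swap(2, 5)): [1, 7, 6, 5, 2, 4, 0, 3]
After 11 (swap(2, 1)): [1, 6, 7, 5, 2, 4, 0, 3]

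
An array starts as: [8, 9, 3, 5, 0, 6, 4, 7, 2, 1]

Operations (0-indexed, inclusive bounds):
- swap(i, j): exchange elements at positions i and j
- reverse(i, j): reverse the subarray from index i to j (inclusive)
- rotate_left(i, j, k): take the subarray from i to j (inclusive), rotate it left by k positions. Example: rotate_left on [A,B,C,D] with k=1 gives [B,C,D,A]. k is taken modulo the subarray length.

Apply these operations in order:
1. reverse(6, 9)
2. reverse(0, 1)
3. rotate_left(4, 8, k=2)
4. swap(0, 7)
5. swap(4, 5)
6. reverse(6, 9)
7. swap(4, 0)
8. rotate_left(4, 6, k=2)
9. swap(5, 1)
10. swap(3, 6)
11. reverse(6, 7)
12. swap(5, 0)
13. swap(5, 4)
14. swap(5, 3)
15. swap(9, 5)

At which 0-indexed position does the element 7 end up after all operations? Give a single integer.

After 1 (reverse(6, 9)): [8, 9, 3, 5, 0, 6, 1, 2, 7, 4]
After 2 (reverse(0, 1)): [9, 8, 3, 5, 0, 6, 1, 2, 7, 4]
After 3 (rotate_left(4, 8, k=2)): [9, 8, 3, 5, 1, 2, 7, 0, 6, 4]
After 4 (swap(0, 7)): [0, 8, 3, 5, 1, 2, 7, 9, 6, 4]
After 5 (swap(4, 5)): [0, 8, 3, 5, 2, 1, 7, 9, 6, 4]
After 6 (reverse(6, 9)): [0, 8, 3, 5, 2, 1, 4, 6, 9, 7]
After 7 (swap(4, 0)): [2, 8, 3, 5, 0, 1, 4, 6, 9, 7]
After 8 (rotate_left(4, 6, k=2)): [2, 8, 3, 5, 4, 0, 1, 6, 9, 7]
After 9 (swap(5, 1)): [2, 0, 3, 5, 4, 8, 1, 6, 9, 7]
After 10 (swap(3, 6)): [2, 0, 3, 1, 4, 8, 5, 6, 9, 7]
After 11 (reverse(6, 7)): [2, 0, 3, 1, 4, 8, 6, 5, 9, 7]
After 12 (swap(5, 0)): [8, 0, 3, 1, 4, 2, 6, 5, 9, 7]
After 13 (swap(5, 4)): [8, 0, 3, 1, 2, 4, 6, 5, 9, 7]
After 14 (swap(5, 3)): [8, 0, 3, 4, 2, 1, 6, 5, 9, 7]
After 15 (swap(9, 5)): [8, 0, 3, 4, 2, 7, 6, 5, 9, 1]

Answer: 5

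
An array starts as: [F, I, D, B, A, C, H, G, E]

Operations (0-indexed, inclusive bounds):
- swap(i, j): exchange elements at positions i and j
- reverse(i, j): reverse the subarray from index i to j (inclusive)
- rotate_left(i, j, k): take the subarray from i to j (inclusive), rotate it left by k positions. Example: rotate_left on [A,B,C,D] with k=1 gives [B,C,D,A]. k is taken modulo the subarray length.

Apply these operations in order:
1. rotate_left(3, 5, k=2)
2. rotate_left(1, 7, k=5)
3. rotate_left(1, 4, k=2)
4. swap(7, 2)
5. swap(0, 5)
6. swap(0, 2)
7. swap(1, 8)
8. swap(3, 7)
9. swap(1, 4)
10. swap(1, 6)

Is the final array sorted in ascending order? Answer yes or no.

After 1 (rotate_left(3, 5, k=2)): [F, I, D, C, B, A, H, G, E]
After 2 (rotate_left(1, 7, k=5)): [F, H, G, I, D, C, B, A, E]
After 3 (rotate_left(1, 4, k=2)): [F, I, D, H, G, C, B, A, E]
After 4 (swap(7, 2)): [F, I, A, H, G, C, B, D, E]
After 5 (swap(0, 5)): [C, I, A, H, G, F, B, D, E]
After 6 (swap(0, 2)): [A, I, C, H, G, F, B, D, E]
After 7 (swap(1, 8)): [A, E, C, H, G, F, B, D, I]
After 8 (swap(3, 7)): [A, E, C, D, G, F, B, H, I]
After 9 (swap(1, 4)): [A, G, C, D, E, F, B, H, I]
After 10 (swap(1, 6)): [A, B, C, D, E, F, G, H, I]

Answer: yes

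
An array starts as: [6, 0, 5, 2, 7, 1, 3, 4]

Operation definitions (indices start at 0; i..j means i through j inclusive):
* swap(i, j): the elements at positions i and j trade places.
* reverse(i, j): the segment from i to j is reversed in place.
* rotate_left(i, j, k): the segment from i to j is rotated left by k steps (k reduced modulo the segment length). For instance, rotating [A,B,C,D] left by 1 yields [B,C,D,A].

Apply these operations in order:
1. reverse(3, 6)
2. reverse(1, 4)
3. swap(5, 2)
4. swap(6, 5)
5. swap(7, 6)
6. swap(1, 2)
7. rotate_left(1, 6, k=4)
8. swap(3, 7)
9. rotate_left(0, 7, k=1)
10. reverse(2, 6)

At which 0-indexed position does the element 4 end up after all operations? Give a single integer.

Answer: 1

Derivation:
After 1 (reverse(3, 6)): [6, 0, 5, 3, 1, 7, 2, 4]
After 2 (reverse(1, 4)): [6, 1, 3, 5, 0, 7, 2, 4]
After 3 (swap(5, 2)): [6, 1, 7, 5, 0, 3, 2, 4]
After 4 (swap(6, 5)): [6, 1, 7, 5, 0, 2, 3, 4]
After 5 (swap(7, 6)): [6, 1, 7, 5, 0, 2, 4, 3]
After 6 (swap(1, 2)): [6, 7, 1, 5, 0, 2, 4, 3]
After 7 (rotate_left(1, 6, k=4)): [6, 2, 4, 7, 1, 5, 0, 3]
After 8 (swap(3, 7)): [6, 2, 4, 3, 1, 5, 0, 7]
After 9 (rotate_left(0, 7, k=1)): [2, 4, 3, 1, 5, 0, 7, 6]
After 10 (reverse(2, 6)): [2, 4, 7, 0, 5, 1, 3, 6]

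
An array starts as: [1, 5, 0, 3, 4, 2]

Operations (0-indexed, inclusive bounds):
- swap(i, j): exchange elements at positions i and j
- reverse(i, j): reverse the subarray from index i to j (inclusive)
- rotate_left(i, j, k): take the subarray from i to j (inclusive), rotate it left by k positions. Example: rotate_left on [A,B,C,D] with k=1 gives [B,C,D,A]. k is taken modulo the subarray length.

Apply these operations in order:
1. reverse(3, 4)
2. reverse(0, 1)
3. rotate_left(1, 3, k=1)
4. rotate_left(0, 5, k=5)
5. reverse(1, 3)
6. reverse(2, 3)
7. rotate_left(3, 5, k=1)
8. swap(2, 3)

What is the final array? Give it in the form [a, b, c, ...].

After 1 (reverse(3, 4)): [1, 5, 0, 4, 3, 2]
After 2 (reverse(0, 1)): [5, 1, 0, 4, 3, 2]
After 3 (rotate_left(1, 3, k=1)): [5, 0, 4, 1, 3, 2]
After 4 (rotate_left(0, 5, k=5)): [2, 5, 0, 4, 1, 3]
After 5 (reverse(1, 3)): [2, 4, 0, 5, 1, 3]
After 6 (reverse(2, 3)): [2, 4, 5, 0, 1, 3]
After 7 (rotate_left(3, 5, k=1)): [2, 4, 5, 1, 3, 0]
After 8 (swap(2, 3)): [2, 4, 1, 5, 3, 0]

Answer: [2, 4, 1, 5, 3, 0]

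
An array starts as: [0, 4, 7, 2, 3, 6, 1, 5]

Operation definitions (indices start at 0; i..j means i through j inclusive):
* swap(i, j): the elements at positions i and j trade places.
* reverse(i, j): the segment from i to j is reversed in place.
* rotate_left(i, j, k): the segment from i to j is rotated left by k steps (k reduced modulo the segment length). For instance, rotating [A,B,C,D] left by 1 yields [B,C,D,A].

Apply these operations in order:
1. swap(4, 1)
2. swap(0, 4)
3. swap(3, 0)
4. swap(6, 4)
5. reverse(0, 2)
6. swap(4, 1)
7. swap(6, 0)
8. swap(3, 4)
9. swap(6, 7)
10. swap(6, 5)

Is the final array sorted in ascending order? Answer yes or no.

After 1 (swap(4, 1)): [0, 3, 7, 2, 4, 6, 1, 5]
After 2 (swap(0, 4)): [4, 3, 7, 2, 0, 6, 1, 5]
After 3 (swap(3, 0)): [2, 3, 7, 4, 0, 6, 1, 5]
After 4 (swap(6, 4)): [2, 3, 7, 4, 1, 6, 0, 5]
After 5 (reverse(0, 2)): [7, 3, 2, 4, 1, 6, 0, 5]
After 6 (swap(4, 1)): [7, 1, 2, 4, 3, 6, 0, 5]
After 7 (swap(6, 0)): [0, 1, 2, 4, 3, 6, 7, 5]
After 8 (swap(3, 4)): [0, 1, 2, 3, 4, 6, 7, 5]
After 9 (swap(6, 7)): [0, 1, 2, 3, 4, 6, 5, 7]
After 10 (swap(6, 5)): [0, 1, 2, 3, 4, 5, 6, 7]

Answer: yes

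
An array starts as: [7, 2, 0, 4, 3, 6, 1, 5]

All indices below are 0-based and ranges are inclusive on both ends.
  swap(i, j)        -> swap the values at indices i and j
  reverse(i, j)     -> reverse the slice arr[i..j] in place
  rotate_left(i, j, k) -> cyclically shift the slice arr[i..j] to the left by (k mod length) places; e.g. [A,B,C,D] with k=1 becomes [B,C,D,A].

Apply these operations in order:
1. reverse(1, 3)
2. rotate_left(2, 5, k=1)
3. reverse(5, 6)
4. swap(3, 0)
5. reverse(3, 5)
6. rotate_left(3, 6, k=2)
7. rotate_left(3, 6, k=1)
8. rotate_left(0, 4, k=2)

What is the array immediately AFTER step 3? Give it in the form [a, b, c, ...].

Answer: [7, 4, 2, 3, 6, 1, 0, 5]

Derivation:
After 1 (reverse(1, 3)): [7, 4, 0, 2, 3, 6, 1, 5]
After 2 (rotate_left(2, 5, k=1)): [7, 4, 2, 3, 6, 0, 1, 5]
After 3 (reverse(5, 6)): [7, 4, 2, 3, 6, 1, 0, 5]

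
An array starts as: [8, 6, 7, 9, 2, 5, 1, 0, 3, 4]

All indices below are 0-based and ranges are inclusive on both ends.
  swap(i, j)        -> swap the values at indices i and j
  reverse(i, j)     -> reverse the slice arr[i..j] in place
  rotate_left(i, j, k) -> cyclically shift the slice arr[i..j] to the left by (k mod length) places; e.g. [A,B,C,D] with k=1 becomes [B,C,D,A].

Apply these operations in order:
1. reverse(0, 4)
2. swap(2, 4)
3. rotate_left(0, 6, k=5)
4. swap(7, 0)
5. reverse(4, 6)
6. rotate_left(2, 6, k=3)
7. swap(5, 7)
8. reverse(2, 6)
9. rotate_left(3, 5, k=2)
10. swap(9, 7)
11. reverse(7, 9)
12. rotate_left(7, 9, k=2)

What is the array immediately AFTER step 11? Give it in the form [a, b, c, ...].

Answer: [0, 1, 7, 8, 5, 2, 6, 9, 3, 4]

Derivation:
After 1 (reverse(0, 4)): [2, 9, 7, 6, 8, 5, 1, 0, 3, 4]
After 2 (swap(2, 4)): [2, 9, 8, 6, 7, 5, 1, 0, 3, 4]
After 3 (rotate_left(0, 6, k=5)): [5, 1, 2, 9, 8, 6, 7, 0, 3, 4]
After 4 (swap(7, 0)): [0, 1, 2, 9, 8, 6, 7, 5, 3, 4]
After 5 (reverse(4, 6)): [0, 1, 2, 9, 7, 6, 8, 5, 3, 4]
After 6 (rotate_left(2, 6, k=3)): [0, 1, 6, 8, 2, 9, 7, 5, 3, 4]
After 7 (swap(5, 7)): [0, 1, 6, 8, 2, 5, 7, 9, 3, 4]
After 8 (reverse(2, 6)): [0, 1, 7, 5, 2, 8, 6, 9, 3, 4]
After 9 (rotate_left(3, 5, k=2)): [0, 1, 7, 8, 5, 2, 6, 9, 3, 4]
After 10 (swap(9, 7)): [0, 1, 7, 8, 5, 2, 6, 4, 3, 9]
After 11 (reverse(7, 9)): [0, 1, 7, 8, 5, 2, 6, 9, 3, 4]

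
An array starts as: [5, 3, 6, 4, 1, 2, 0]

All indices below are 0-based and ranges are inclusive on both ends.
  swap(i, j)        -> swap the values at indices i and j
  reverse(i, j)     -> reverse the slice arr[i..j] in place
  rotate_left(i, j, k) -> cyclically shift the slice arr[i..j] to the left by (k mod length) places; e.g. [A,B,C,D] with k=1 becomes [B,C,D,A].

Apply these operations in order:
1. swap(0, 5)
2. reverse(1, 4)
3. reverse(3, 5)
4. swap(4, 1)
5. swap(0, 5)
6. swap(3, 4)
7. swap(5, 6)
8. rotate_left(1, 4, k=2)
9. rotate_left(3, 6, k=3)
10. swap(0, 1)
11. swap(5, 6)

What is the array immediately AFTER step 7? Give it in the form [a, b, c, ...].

After 1 (swap(0, 5)): [2, 3, 6, 4, 1, 5, 0]
After 2 (reverse(1, 4)): [2, 1, 4, 6, 3, 5, 0]
After 3 (reverse(3, 5)): [2, 1, 4, 5, 3, 6, 0]
After 4 (swap(4, 1)): [2, 3, 4, 5, 1, 6, 0]
After 5 (swap(0, 5)): [6, 3, 4, 5, 1, 2, 0]
After 6 (swap(3, 4)): [6, 3, 4, 1, 5, 2, 0]
After 7 (swap(5, 6)): [6, 3, 4, 1, 5, 0, 2]

Answer: [6, 3, 4, 1, 5, 0, 2]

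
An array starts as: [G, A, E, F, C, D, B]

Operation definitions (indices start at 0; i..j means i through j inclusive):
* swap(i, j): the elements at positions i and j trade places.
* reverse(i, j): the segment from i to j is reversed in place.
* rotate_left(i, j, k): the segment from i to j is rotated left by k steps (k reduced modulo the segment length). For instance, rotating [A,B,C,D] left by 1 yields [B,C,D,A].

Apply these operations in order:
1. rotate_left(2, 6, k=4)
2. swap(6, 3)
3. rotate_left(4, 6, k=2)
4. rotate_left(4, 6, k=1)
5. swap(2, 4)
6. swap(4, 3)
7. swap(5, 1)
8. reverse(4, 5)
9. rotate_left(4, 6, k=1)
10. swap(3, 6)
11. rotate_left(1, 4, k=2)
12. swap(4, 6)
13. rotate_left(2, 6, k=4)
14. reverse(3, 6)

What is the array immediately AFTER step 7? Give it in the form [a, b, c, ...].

After 1 (rotate_left(2, 6, k=4)): [G, A, B, E, F, C, D]
After 2 (swap(6, 3)): [G, A, B, D, F, C, E]
After 3 (rotate_left(4, 6, k=2)): [G, A, B, D, E, F, C]
After 4 (rotate_left(4, 6, k=1)): [G, A, B, D, F, C, E]
After 5 (swap(2, 4)): [G, A, F, D, B, C, E]
After 6 (swap(4, 3)): [G, A, F, B, D, C, E]
After 7 (swap(5, 1)): [G, C, F, B, D, A, E]

Answer: [G, C, F, B, D, A, E]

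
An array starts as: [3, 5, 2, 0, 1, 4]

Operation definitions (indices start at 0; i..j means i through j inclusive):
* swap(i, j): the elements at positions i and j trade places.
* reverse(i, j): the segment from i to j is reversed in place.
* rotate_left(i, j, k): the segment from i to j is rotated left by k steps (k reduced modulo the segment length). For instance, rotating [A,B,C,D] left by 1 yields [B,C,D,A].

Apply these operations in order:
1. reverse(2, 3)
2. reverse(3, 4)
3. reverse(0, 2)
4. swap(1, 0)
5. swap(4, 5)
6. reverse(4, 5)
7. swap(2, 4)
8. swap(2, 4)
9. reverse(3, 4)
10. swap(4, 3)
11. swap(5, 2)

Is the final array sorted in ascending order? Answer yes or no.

Answer: no

Derivation:
After 1 (reverse(2, 3)): [3, 5, 0, 2, 1, 4]
After 2 (reverse(3, 4)): [3, 5, 0, 1, 2, 4]
After 3 (reverse(0, 2)): [0, 5, 3, 1, 2, 4]
After 4 (swap(1, 0)): [5, 0, 3, 1, 2, 4]
After 5 (swap(4, 5)): [5, 0, 3, 1, 4, 2]
After 6 (reverse(4, 5)): [5, 0, 3, 1, 2, 4]
After 7 (swap(2, 4)): [5, 0, 2, 1, 3, 4]
After 8 (swap(2, 4)): [5, 0, 3, 1, 2, 4]
After 9 (reverse(3, 4)): [5, 0, 3, 2, 1, 4]
After 10 (swap(4, 3)): [5, 0, 3, 1, 2, 4]
After 11 (swap(5, 2)): [5, 0, 4, 1, 2, 3]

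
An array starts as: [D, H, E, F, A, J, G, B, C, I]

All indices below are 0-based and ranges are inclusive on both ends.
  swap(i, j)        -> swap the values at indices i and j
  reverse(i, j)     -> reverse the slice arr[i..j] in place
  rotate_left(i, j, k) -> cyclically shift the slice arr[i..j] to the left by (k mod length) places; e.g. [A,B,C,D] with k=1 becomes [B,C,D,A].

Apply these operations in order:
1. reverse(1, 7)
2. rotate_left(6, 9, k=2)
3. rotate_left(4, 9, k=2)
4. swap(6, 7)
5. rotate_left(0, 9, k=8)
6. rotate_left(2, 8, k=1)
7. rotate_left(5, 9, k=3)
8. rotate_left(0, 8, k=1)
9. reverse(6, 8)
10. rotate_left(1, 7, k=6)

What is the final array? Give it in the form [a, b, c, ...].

Answer: [F, I, B, G, J, D, E, A, C, H]

Derivation:
After 1 (reverse(1, 7)): [D, B, G, J, A, F, E, H, C, I]
After 2 (rotate_left(6, 9, k=2)): [D, B, G, J, A, F, C, I, E, H]
After 3 (rotate_left(4, 9, k=2)): [D, B, G, J, C, I, E, H, A, F]
After 4 (swap(6, 7)): [D, B, G, J, C, I, H, E, A, F]
After 5 (rotate_left(0, 9, k=8)): [A, F, D, B, G, J, C, I, H, E]
After 6 (rotate_left(2, 8, k=1)): [A, F, B, G, J, C, I, H, D, E]
After 7 (rotate_left(5, 9, k=3)): [A, F, B, G, J, D, E, C, I, H]
After 8 (rotate_left(0, 8, k=1)): [F, B, G, J, D, E, C, I, A, H]
After 9 (reverse(6, 8)): [F, B, G, J, D, E, A, I, C, H]
After 10 (rotate_left(1, 7, k=6)): [F, I, B, G, J, D, E, A, C, H]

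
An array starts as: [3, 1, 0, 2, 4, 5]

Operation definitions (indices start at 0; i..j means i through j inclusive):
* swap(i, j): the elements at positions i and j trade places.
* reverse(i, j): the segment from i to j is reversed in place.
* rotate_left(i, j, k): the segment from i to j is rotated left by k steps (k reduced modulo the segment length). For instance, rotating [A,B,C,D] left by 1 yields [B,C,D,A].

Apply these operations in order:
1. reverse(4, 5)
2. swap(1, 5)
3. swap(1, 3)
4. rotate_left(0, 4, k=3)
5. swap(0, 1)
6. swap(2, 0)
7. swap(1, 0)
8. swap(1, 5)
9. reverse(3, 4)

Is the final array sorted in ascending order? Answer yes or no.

After 1 (reverse(4, 5)): [3, 1, 0, 2, 5, 4]
After 2 (swap(1, 5)): [3, 4, 0, 2, 5, 1]
After 3 (swap(1, 3)): [3, 2, 0, 4, 5, 1]
After 4 (rotate_left(0, 4, k=3)): [4, 5, 3, 2, 0, 1]
After 5 (swap(0, 1)): [5, 4, 3, 2, 0, 1]
After 6 (swap(2, 0)): [3, 4, 5, 2, 0, 1]
After 7 (swap(1, 0)): [4, 3, 5, 2, 0, 1]
After 8 (swap(1, 5)): [4, 1, 5, 2, 0, 3]
After 9 (reverse(3, 4)): [4, 1, 5, 0, 2, 3]

Answer: no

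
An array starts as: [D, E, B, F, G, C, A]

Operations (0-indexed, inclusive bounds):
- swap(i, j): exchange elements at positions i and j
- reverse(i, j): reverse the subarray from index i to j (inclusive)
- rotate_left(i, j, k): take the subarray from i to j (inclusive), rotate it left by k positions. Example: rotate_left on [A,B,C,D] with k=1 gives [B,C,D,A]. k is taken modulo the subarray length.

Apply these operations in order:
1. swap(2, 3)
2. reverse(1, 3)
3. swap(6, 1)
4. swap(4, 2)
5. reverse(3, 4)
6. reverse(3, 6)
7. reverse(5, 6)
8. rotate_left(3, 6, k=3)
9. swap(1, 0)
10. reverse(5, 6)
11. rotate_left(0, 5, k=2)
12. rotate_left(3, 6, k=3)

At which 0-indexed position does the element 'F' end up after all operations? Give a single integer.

Answer: 4

Derivation:
After 1 (swap(2, 3)): [D, E, F, B, G, C, A]
After 2 (reverse(1, 3)): [D, B, F, E, G, C, A]
After 3 (swap(6, 1)): [D, A, F, E, G, C, B]
After 4 (swap(4, 2)): [D, A, G, E, F, C, B]
After 5 (reverse(3, 4)): [D, A, G, F, E, C, B]
After 6 (reverse(3, 6)): [D, A, G, B, C, E, F]
After 7 (reverse(5, 6)): [D, A, G, B, C, F, E]
After 8 (rotate_left(3, 6, k=3)): [D, A, G, E, B, C, F]
After 9 (swap(1, 0)): [A, D, G, E, B, C, F]
After 10 (reverse(5, 6)): [A, D, G, E, B, F, C]
After 11 (rotate_left(0, 5, k=2)): [G, E, B, F, A, D, C]
After 12 (rotate_left(3, 6, k=3)): [G, E, B, C, F, A, D]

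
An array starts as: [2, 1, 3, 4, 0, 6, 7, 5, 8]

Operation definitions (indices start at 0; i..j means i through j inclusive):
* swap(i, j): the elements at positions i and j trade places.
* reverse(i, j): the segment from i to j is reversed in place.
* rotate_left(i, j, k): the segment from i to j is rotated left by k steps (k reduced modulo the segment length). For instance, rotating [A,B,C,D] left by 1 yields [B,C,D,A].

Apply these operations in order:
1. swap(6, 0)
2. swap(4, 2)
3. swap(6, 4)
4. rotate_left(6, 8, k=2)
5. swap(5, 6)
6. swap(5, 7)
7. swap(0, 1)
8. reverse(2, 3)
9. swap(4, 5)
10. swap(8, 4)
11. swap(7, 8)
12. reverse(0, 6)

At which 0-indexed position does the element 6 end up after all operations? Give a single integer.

After 1 (swap(6, 0)): [7, 1, 3, 4, 0, 6, 2, 5, 8]
After 2 (swap(4, 2)): [7, 1, 0, 4, 3, 6, 2, 5, 8]
After 3 (swap(6, 4)): [7, 1, 0, 4, 2, 6, 3, 5, 8]
After 4 (rotate_left(6, 8, k=2)): [7, 1, 0, 4, 2, 6, 8, 3, 5]
After 5 (swap(5, 6)): [7, 1, 0, 4, 2, 8, 6, 3, 5]
After 6 (swap(5, 7)): [7, 1, 0, 4, 2, 3, 6, 8, 5]
After 7 (swap(0, 1)): [1, 7, 0, 4, 2, 3, 6, 8, 5]
After 8 (reverse(2, 3)): [1, 7, 4, 0, 2, 3, 6, 8, 5]
After 9 (swap(4, 5)): [1, 7, 4, 0, 3, 2, 6, 8, 5]
After 10 (swap(8, 4)): [1, 7, 4, 0, 5, 2, 6, 8, 3]
After 11 (swap(7, 8)): [1, 7, 4, 0, 5, 2, 6, 3, 8]
After 12 (reverse(0, 6)): [6, 2, 5, 0, 4, 7, 1, 3, 8]

Answer: 0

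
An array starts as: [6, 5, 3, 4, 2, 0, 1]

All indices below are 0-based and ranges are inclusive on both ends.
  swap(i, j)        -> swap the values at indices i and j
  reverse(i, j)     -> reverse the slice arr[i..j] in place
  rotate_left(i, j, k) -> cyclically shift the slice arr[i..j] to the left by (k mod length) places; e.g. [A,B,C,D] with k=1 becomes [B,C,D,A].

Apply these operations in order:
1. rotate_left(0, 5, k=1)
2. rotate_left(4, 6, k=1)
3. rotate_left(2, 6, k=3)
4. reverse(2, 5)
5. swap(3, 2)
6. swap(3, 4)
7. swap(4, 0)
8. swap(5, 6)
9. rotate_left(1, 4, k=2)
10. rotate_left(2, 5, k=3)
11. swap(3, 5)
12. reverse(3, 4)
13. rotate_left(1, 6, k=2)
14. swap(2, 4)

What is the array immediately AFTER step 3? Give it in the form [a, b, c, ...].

Answer: [5, 3, 1, 0, 4, 2, 6]

Derivation:
After 1 (rotate_left(0, 5, k=1)): [5, 3, 4, 2, 0, 6, 1]
After 2 (rotate_left(4, 6, k=1)): [5, 3, 4, 2, 6, 1, 0]
After 3 (rotate_left(2, 6, k=3)): [5, 3, 1, 0, 4, 2, 6]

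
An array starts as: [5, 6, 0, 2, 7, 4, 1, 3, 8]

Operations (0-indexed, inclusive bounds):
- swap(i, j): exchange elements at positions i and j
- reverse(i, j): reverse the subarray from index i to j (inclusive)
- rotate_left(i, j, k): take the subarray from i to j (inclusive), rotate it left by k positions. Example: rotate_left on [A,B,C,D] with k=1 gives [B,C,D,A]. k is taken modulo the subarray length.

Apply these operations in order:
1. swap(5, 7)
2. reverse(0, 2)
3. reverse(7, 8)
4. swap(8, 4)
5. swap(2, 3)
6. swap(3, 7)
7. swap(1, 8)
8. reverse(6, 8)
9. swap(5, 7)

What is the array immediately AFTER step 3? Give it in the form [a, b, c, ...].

Answer: [0, 6, 5, 2, 7, 3, 1, 8, 4]

Derivation:
After 1 (swap(5, 7)): [5, 6, 0, 2, 7, 3, 1, 4, 8]
After 2 (reverse(0, 2)): [0, 6, 5, 2, 7, 3, 1, 4, 8]
After 3 (reverse(7, 8)): [0, 6, 5, 2, 7, 3, 1, 8, 4]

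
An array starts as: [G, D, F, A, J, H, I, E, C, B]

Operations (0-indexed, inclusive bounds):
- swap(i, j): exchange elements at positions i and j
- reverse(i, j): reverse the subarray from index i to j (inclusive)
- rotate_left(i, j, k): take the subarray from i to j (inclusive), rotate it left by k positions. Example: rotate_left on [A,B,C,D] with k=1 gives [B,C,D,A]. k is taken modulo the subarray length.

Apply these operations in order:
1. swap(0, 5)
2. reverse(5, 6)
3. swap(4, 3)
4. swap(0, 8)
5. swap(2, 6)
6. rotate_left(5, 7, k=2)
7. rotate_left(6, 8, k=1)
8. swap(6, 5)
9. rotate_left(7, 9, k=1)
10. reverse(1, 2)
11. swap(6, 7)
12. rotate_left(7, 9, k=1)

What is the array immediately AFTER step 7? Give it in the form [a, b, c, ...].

After 1 (swap(0, 5)): [H, D, F, A, J, G, I, E, C, B]
After 2 (reverse(5, 6)): [H, D, F, A, J, I, G, E, C, B]
After 3 (swap(4, 3)): [H, D, F, J, A, I, G, E, C, B]
After 4 (swap(0, 8)): [C, D, F, J, A, I, G, E, H, B]
After 5 (swap(2, 6)): [C, D, G, J, A, I, F, E, H, B]
After 6 (rotate_left(5, 7, k=2)): [C, D, G, J, A, E, I, F, H, B]
After 7 (rotate_left(6, 8, k=1)): [C, D, G, J, A, E, F, H, I, B]

Answer: [C, D, G, J, A, E, F, H, I, B]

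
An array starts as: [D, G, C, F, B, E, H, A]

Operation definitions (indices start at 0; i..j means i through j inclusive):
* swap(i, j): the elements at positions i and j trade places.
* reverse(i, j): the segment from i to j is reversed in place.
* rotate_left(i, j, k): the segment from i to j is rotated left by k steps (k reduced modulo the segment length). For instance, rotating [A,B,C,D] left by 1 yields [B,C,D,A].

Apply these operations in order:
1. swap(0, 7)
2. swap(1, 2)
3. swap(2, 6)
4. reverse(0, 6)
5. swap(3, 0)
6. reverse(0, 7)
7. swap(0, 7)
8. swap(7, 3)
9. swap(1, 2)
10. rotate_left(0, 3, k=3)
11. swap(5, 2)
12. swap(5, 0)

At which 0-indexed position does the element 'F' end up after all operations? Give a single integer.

After 1 (swap(0, 7)): [A, G, C, F, B, E, H, D]
After 2 (swap(1, 2)): [A, C, G, F, B, E, H, D]
After 3 (swap(2, 6)): [A, C, H, F, B, E, G, D]
After 4 (reverse(0, 6)): [G, E, B, F, H, C, A, D]
After 5 (swap(3, 0)): [F, E, B, G, H, C, A, D]
After 6 (reverse(0, 7)): [D, A, C, H, G, B, E, F]
After 7 (swap(0, 7)): [F, A, C, H, G, B, E, D]
After 8 (swap(7, 3)): [F, A, C, D, G, B, E, H]
After 9 (swap(1, 2)): [F, C, A, D, G, B, E, H]
After 10 (rotate_left(0, 3, k=3)): [D, F, C, A, G, B, E, H]
After 11 (swap(5, 2)): [D, F, B, A, G, C, E, H]
After 12 (swap(5, 0)): [C, F, B, A, G, D, E, H]

Answer: 1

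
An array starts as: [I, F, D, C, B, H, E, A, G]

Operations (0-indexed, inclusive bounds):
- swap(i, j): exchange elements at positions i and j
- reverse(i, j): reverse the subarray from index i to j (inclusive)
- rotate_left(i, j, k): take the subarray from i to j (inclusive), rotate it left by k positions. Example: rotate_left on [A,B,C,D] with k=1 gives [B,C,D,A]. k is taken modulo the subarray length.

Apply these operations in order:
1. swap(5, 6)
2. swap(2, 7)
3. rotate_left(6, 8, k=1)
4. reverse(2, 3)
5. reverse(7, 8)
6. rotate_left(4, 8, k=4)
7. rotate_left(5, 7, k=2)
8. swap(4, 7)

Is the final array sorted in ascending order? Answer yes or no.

Answer: no

Derivation:
After 1 (swap(5, 6)): [I, F, D, C, B, E, H, A, G]
After 2 (swap(2, 7)): [I, F, A, C, B, E, H, D, G]
After 3 (rotate_left(6, 8, k=1)): [I, F, A, C, B, E, D, G, H]
After 4 (reverse(2, 3)): [I, F, C, A, B, E, D, G, H]
After 5 (reverse(7, 8)): [I, F, C, A, B, E, D, H, G]
After 6 (rotate_left(4, 8, k=4)): [I, F, C, A, G, B, E, D, H]
After 7 (rotate_left(5, 7, k=2)): [I, F, C, A, G, D, B, E, H]
After 8 (swap(4, 7)): [I, F, C, A, E, D, B, G, H]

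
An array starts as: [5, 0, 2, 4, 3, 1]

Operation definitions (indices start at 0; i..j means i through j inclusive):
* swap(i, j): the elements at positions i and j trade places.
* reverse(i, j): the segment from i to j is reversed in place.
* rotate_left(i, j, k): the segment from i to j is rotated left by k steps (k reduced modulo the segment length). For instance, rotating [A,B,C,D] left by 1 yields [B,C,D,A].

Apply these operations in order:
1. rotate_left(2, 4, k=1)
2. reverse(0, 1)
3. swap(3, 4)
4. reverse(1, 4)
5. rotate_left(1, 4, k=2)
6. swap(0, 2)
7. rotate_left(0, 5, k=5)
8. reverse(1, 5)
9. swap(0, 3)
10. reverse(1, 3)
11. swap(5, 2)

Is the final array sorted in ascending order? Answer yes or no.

After 1 (rotate_left(2, 4, k=1)): [5, 0, 4, 3, 2, 1]
After 2 (reverse(0, 1)): [0, 5, 4, 3, 2, 1]
After 3 (swap(3, 4)): [0, 5, 4, 2, 3, 1]
After 4 (reverse(1, 4)): [0, 3, 2, 4, 5, 1]
After 5 (rotate_left(1, 4, k=2)): [0, 4, 5, 3, 2, 1]
After 6 (swap(0, 2)): [5, 4, 0, 3, 2, 1]
After 7 (rotate_left(0, 5, k=5)): [1, 5, 4, 0, 3, 2]
After 8 (reverse(1, 5)): [1, 2, 3, 0, 4, 5]
After 9 (swap(0, 3)): [0, 2, 3, 1, 4, 5]
After 10 (reverse(1, 3)): [0, 1, 3, 2, 4, 5]
After 11 (swap(5, 2)): [0, 1, 5, 2, 4, 3]

Answer: no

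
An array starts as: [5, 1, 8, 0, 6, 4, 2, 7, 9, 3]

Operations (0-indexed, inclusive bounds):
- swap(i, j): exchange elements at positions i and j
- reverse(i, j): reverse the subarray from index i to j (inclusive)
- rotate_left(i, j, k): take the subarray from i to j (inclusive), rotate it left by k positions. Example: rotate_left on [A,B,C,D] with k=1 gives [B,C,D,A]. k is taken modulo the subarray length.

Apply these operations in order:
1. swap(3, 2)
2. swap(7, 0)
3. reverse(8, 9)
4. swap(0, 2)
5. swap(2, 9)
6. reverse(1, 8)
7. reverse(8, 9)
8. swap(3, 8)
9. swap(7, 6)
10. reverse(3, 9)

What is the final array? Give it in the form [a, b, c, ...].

After 1 (swap(3, 2)): [5, 1, 0, 8, 6, 4, 2, 7, 9, 3]
After 2 (swap(7, 0)): [7, 1, 0, 8, 6, 4, 2, 5, 9, 3]
After 3 (reverse(8, 9)): [7, 1, 0, 8, 6, 4, 2, 5, 3, 9]
After 4 (swap(0, 2)): [0, 1, 7, 8, 6, 4, 2, 5, 3, 9]
After 5 (swap(2, 9)): [0, 1, 9, 8, 6, 4, 2, 5, 3, 7]
After 6 (reverse(1, 8)): [0, 3, 5, 2, 4, 6, 8, 9, 1, 7]
After 7 (reverse(8, 9)): [0, 3, 5, 2, 4, 6, 8, 9, 7, 1]
After 8 (swap(3, 8)): [0, 3, 5, 7, 4, 6, 8, 9, 2, 1]
After 9 (swap(7, 6)): [0, 3, 5, 7, 4, 6, 9, 8, 2, 1]
After 10 (reverse(3, 9)): [0, 3, 5, 1, 2, 8, 9, 6, 4, 7]

Answer: [0, 3, 5, 1, 2, 8, 9, 6, 4, 7]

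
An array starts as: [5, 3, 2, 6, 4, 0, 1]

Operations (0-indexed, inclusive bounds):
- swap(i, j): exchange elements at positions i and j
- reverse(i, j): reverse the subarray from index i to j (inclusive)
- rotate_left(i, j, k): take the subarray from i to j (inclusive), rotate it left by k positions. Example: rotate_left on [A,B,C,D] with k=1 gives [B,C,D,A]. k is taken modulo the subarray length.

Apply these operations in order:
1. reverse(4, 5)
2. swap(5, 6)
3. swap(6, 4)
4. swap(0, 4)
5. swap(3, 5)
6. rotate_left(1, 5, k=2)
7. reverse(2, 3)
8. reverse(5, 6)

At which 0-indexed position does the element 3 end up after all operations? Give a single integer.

After 1 (reverse(4, 5)): [5, 3, 2, 6, 0, 4, 1]
After 2 (swap(5, 6)): [5, 3, 2, 6, 0, 1, 4]
After 3 (swap(6, 4)): [5, 3, 2, 6, 4, 1, 0]
After 4 (swap(0, 4)): [4, 3, 2, 6, 5, 1, 0]
After 5 (swap(3, 5)): [4, 3, 2, 1, 5, 6, 0]
After 6 (rotate_left(1, 5, k=2)): [4, 1, 5, 6, 3, 2, 0]
After 7 (reverse(2, 3)): [4, 1, 6, 5, 3, 2, 0]
After 8 (reverse(5, 6)): [4, 1, 6, 5, 3, 0, 2]

Answer: 4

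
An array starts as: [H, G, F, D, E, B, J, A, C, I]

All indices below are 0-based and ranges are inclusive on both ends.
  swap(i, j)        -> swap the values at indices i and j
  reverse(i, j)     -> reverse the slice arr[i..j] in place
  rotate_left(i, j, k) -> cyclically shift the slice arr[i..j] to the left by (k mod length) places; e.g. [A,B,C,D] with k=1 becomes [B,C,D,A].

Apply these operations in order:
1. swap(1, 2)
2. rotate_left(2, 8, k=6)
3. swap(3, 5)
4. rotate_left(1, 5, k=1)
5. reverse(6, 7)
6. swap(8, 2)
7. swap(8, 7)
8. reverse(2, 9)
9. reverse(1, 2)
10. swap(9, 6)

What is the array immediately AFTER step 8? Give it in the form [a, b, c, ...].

After 1 (swap(1, 2)): [H, F, G, D, E, B, J, A, C, I]
After 2 (rotate_left(2, 8, k=6)): [H, F, C, G, D, E, B, J, A, I]
After 3 (swap(3, 5)): [H, F, C, E, D, G, B, J, A, I]
After 4 (rotate_left(1, 5, k=1)): [H, C, E, D, G, F, B, J, A, I]
After 5 (reverse(6, 7)): [H, C, E, D, G, F, J, B, A, I]
After 6 (swap(8, 2)): [H, C, A, D, G, F, J, B, E, I]
After 7 (swap(8, 7)): [H, C, A, D, G, F, J, E, B, I]
After 8 (reverse(2, 9)): [H, C, I, B, E, J, F, G, D, A]

Answer: [H, C, I, B, E, J, F, G, D, A]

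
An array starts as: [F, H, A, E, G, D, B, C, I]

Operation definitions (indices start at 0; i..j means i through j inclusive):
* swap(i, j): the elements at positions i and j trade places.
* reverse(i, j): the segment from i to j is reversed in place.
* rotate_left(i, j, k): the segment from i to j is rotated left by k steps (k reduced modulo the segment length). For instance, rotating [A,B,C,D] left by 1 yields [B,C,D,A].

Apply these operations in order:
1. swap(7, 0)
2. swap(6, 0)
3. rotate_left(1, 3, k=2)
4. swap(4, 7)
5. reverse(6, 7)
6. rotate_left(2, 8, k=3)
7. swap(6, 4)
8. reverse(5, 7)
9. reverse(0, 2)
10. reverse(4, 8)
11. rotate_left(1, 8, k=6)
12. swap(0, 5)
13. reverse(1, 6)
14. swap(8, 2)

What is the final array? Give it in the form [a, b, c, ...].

After 1 (swap(7, 0)): [C, H, A, E, G, D, B, F, I]
After 2 (swap(6, 0)): [B, H, A, E, G, D, C, F, I]
After 3 (rotate_left(1, 3, k=2)): [B, E, H, A, G, D, C, F, I]
After 4 (swap(4, 7)): [B, E, H, A, F, D, C, G, I]
After 5 (reverse(6, 7)): [B, E, H, A, F, D, G, C, I]
After 6 (rotate_left(2, 8, k=3)): [B, E, D, G, C, I, H, A, F]
After 7 (swap(6, 4)): [B, E, D, G, H, I, C, A, F]
After 8 (reverse(5, 7)): [B, E, D, G, H, A, C, I, F]
After 9 (reverse(0, 2)): [D, E, B, G, H, A, C, I, F]
After 10 (reverse(4, 8)): [D, E, B, G, F, I, C, A, H]
After 11 (rotate_left(1, 8, k=6)): [D, A, H, E, B, G, F, I, C]
After 12 (swap(0, 5)): [G, A, H, E, B, D, F, I, C]
After 13 (reverse(1, 6)): [G, F, D, B, E, H, A, I, C]
After 14 (swap(8, 2)): [G, F, C, B, E, H, A, I, D]

Answer: [G, F, C, B, E, H, A, I, D]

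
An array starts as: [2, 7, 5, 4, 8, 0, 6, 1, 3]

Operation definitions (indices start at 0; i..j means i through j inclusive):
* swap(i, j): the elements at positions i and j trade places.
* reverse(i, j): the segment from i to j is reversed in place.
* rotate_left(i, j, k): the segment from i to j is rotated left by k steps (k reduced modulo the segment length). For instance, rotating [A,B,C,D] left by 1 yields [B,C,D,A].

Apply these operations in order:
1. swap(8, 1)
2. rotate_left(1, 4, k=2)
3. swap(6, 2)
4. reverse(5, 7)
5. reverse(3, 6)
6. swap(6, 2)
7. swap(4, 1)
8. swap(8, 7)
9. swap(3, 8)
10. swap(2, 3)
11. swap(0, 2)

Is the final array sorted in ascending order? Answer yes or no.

Answer: yes

Derivation:
After 1 (swap(8, 1)): [2, 3, 5, 4, 8, 0, 6, 1, 7]
After 2 (rotate_left(1, 4, k=2)): [2, 4, 8, 3, 5, 0, 6, 1, 7]
After 3 (swap(6, 2)): [2, 4, 6, 3, 5, 0, 8, 1, 7]
After 4 (reverse(5, 7)): [2, 4, 6, 3, 5, 1, 8, 0, 7]
After 5 (reverse(3, 6)): [2, 4, 6, 8, 1, 5, 3, 0, 7]
After 6 (swap(6, 2)): [2, 4, 3, 8, 1, 5, 6, 0, 7]
After 7 (swap(4, 1)): [2, 1, 3, 8, 4, 5, 6, 0, 7]
After 8 (swap(8, 7)): [2, 1, 3, 8, 4, 5, 6, 7, 0]
After 9 (swap(3, 8)): [2, 1, 3, 0, 4, 5, 6, 7, 8]
After 10 (swap(2, 3)): [2, 1, 0, 3, 4, 5, 6, 7, 8]
After 11 (swap(0, 2)): [0, 1, 2, 3, 4, 5, 6, 7, 8]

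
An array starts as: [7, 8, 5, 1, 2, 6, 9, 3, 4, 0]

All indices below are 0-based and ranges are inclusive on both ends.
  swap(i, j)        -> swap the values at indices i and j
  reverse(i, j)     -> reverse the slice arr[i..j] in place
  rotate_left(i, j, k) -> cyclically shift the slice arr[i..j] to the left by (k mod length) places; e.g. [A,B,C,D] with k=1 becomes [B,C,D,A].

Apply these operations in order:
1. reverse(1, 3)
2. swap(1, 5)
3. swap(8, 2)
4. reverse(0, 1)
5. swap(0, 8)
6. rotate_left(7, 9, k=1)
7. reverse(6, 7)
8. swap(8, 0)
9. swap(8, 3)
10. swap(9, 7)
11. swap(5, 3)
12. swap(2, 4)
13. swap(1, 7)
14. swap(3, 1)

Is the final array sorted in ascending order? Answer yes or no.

After 1 (reverse(1, 3)): [7, 1, 5, 8, 2, 6, 9, 3, 4, 0]
After 2 (swap(1, 5)): [7, 6, 5, 8, 2, 1, 9, 3, 4, 0]
After 3 (swap(8, 2)): [7, 6, 4, 8, 2, 1, 9, 3, 5, 0]
After 4 (reverse(0, 1)): [6, 7, 4, 8, 2, 1, 9, 3, 5, 0]
After 5 (swap(0, 8)): [5, 7, 4, 8, 2, 1, 9, 3, 6, 0]
After 6 (rotate_left(7, 9, k=1)): [5, 7, 4, 8, 2, 1, 9, 6, 0, 3]
After 7 (reverse(6, 7)): [5, 7, 4, 8, 2, 1, 6, 9, 0, 3]
After 8 (swap(8, 0)): [0, 7, 4, 8, 2, 1, 6, 9, 5, 3]
After 9 (swap(8, 3)): [0, 7, 4, 5, 2, 1, 6, 9, 8, 3]
After 10 (swap(9, 7)): [0, 7, 4, 5, 2, 1, 6, 3, 8, 9]
After 11 (swap(5, 3)): [0, 7, 4, 1, 2, 5, 6, 3, 8, 9]
After 12 (swap(2, 4)): [0, 7, 2, 1, 4, 5, 6, 3, 8, 9]
After 13 (swap(1, 7)): [0, 3, 2, 1, 4, 5, 6, 7, 8, 9]
After 14 (swap(3, 1)): [0, 1, 2, 3, 4, 5, 6, 7, 8, 9]

Answer: yes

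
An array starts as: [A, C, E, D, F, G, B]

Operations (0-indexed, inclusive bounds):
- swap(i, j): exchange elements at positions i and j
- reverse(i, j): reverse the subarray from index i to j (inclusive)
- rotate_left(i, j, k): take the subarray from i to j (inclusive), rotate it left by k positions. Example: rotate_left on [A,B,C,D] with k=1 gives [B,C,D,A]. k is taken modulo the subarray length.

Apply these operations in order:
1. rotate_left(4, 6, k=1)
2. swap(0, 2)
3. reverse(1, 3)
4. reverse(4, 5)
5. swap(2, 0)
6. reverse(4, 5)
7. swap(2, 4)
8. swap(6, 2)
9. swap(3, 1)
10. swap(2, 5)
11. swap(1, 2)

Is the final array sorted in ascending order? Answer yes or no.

Answer: yes

Derivation:
After 1 (rotate_left(4, 6, k=1)): [A, C, E, D, G, B, F]
After 2 (swap(0, 2)): [E, C, A, D, G, B, F]
After 3 (reverse(1, 3)): [E, D, A, C, G, B, F]
After 4 (reverse(4, 5)): [E, D, A, C, B, G, F]
After 5 (swap(2, 0)): [A, D, E, C, B, G, F]
After 6 (reverse(4, 5)): [A, D, E, C, G, B, F]
After 7 (swap(2, 4)): [A, D, G, C, E, B, F]
After 8 (swap(6, 2)): [A, D, F, C, E, B, G]
After 9 (swap(3, 1)): [A, C, F, D, E, B, G]
After 10 (swap(2, 5)): [A, C, B, D, E, F, G]
After 11 (swap(1, 2)): [A, B, C, D, E, F, G]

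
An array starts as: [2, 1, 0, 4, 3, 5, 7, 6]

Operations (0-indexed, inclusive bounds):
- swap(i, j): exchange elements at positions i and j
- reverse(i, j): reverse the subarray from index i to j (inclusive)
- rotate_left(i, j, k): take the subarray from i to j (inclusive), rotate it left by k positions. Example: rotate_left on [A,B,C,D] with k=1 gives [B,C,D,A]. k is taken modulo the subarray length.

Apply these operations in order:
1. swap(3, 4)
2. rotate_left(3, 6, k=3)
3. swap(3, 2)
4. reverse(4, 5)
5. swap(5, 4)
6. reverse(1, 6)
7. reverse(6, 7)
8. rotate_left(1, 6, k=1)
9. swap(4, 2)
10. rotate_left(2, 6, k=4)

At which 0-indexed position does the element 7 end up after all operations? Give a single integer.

After 1 (swap(3, 4)): [2, 1, 0, 3, 4, 5, 7, 6]
After 2 (rotate_left(3, 6, k=3)): [2, 1, 0, 7, 3, 4, 5, 6]
After 3 (swap(3, 2)): [2, 1, 7, 0, 3, 4, 5, 6]
After 4 (reverse(4, 5)): [2, 1, 7, 0, 4, 3, 5, 6]
After 5 (swap(5, 4)): [2, 1, 7, 0, 3, 4, 5, 6]
After 6 (reverse(1, 6)): [2, 5, 4, 3, 0, 7, 1, 6]
After 7 (reverse(6, 7)): [2, 5, 4, 3, 0, 7, 6, 1]
After 8 (rotate_left(1, 6, k=1)): [2, 4, 3, 0, 7, 6, 5, 1]
After 9 (swap(4, 2)): [2, 4, 7, 0, 3, 6, 5, 1]
After 10 (rotate_left(2, 6, k=4)): [2, 4, 5, 7, 0, 3, 6, 1]

Answer: 3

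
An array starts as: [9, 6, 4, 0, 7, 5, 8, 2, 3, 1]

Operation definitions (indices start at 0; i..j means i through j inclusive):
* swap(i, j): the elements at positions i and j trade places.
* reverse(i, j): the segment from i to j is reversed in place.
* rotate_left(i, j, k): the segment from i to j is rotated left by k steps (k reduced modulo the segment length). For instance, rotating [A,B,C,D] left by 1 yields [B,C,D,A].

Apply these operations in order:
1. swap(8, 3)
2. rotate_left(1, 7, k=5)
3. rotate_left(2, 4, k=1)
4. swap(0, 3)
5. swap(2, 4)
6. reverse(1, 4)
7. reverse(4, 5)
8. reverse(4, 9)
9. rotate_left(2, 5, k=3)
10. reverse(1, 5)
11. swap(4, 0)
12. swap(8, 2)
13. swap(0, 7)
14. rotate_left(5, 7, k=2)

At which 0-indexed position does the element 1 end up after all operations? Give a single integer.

Answer: 1

Derivation:
After 1 (swap(8, 3)): [9, 6, 4, 3, 7, 5, 8, 2, 0, 1]
After 2 (rotate_left(1, 7, k=5)): [9, 8, 2, 6, 4, 3, 7, 5, 0, 1]
After 3 (rotate_left(2, 4, k=1)): [9, 8, 6, 4, 2, 3, 7, 5, 0, 1]
After 4 (swap(0, 3)): [4, 8, 6, 9, 2, 3, 7, 5, 0, 1]
After 5 (swap(2, 4)): [4, 8, 2, 9, 6, 3, 7, 5, 0, 1]
After 6 (reverse(1, 4)): [4, 6, 9, 2, 8, 3, 7, 5, 0, 1]
After 7 (reverse(4, 5)): [4, 6, 9, 2, 3, 8, 7, 5, 0, 1]
After 8 (reverse(4, 9)): [4, 6, 9, 2, 1, 0, 5, 7, 8, 3]
After 9 (rotate_left(2, 5, k=3)): [4, 6, 0, 9, 2, 1, 5, 7, 8, 3]
After 10 (reverse(1, 5)): [4, 1, 2, 9, 0, 6, 5, 7, 8, 3]
After 11 (swap(4, 0)): [0, 1, 2, 9, 4, 6, 5, 7, 8, 3]
After 12 (swap(8, 2)): [0, 1, 8, 9, 4, 6, 5, 7, 2, 3]
After 13 (swap(0, 7)): [7, 1, 8, 9, 4, 6, 5, 0, 2, 3]
After 14 (rotate_left(5, 7, k=2)): [7, 1, 8, 9, 4, 0, 6, 5, 2, 3]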